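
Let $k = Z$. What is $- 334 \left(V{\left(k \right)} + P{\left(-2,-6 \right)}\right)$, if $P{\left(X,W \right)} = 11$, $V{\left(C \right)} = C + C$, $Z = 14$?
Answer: $-13026$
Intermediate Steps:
$k = 14$
$V{\left(C \right)} = 2 C$
$- 334 \left(V{\left(k \right)} + P{\left(-2,-6 \right)}\right) = - 334 \left(2 \cdot 14 + 11\right) = - 334 \left(28 + 11\right) = \left(-334\right) 39 = -13026$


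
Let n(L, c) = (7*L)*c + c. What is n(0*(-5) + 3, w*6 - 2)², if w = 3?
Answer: 123904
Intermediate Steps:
n(L, c) = c + 7*L*c (n(L, c) = 7*L*c + c = c + 7*L*c)
n(0*(-5) + 3, w*6 - 2)² = ((3*6 - 2)*(1 + 7*(0*(-5) + 3)))² = ((18 - 2)*(1 + 7*(0 + 3)))² = (16*(1 + 7*3))² = (16*(1 + 21))² = (16*22)² = 352² = 123904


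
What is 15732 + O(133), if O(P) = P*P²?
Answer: 2368369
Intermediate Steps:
O(P) = P³
15732 + O(133) = 15732 + 133³ = 15732 + 2352637 = 2368369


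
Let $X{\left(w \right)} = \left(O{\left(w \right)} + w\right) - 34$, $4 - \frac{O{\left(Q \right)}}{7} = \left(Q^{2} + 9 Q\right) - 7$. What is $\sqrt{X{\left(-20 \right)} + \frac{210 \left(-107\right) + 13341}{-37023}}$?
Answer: $\frac{3 i \sqrt{25666885846}}{12341} \approx 38.945 i$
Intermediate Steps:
$O{\left(Q \right)} = 77 - 63 Q - 7 Q^{2}$ ($O{\left(Q \right)} = 28 - 7 \left(\left(Q^{2} + 9 Q\right) - 7\right) = 28 - 7 \left(-7 + Q^{2} + 9 Q\right) = 28 - \left(-49 + 7 Q^{2} + 63 Q\right) = 77 - 63 Q - 7 Q^{2}$)
$X{\left(w \right)} = 43 - 62 w - 7 w^{2}$ ($X{\left(w \right)} = \left(\left(77 - 63 w - 7 w^{2}\right) + w\right) - 34 = \left(77 - 62 w - 7 w^{2}\right) - 34 = 43 - 62 w - 7 w^{2}$)
$\sqrt{X{\left(-20 \right)} + \frac{210 \left(-107\right) + 13341}{-37023}} = \sqrt{\left(43 - -1240 - 7 \left(-20\right)^{2}\right) + \frac{210 \left(-107\right) + 13341}{-37023}} = \sqrt{\left(43 + 1240 - 2800\right) + \left(-22470 + 13341\right) \left(- \frac{1}{37023}\right)} = \sqrt{\left(43 + 1240 - 2800\right) - - \frac{3043}{12341}} = \sqrt{-1517 + \frac{3043}{12341}} = \sqrt{- \frac{18718254}{12341}} = \frac{3 i \sqrt{25666885846}}{12341}$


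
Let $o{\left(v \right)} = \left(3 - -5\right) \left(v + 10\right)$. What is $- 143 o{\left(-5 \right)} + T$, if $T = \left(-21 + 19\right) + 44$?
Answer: $-5678$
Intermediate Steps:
$o{\left(v \right)} = 80 + 8 v$ ($o{\left(v \right)} = \left(3 + 5\right) \left(10 + v\right) = 8 \left(10 + v\right) = 80 + 8 v$)
$T = 42$ ($T = -2 + 44 = 42$)
$- 143 o{\left(-5 \right)} + T = - 143 \left(80 + 8 \left(-5\right)\right) + 42 = - 143 \left(80 - 40\right) + 42 = \left(-143\right) 40 + 42 = -5720 + 42 = -5678$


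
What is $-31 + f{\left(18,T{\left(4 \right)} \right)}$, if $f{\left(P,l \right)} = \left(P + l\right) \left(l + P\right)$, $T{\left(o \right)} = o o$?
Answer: $1125$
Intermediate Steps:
$T{\left(o \right)} = o^{2}$
$f{\left(P,l \right)} = \left(P + l\right)^{2}$ ($f{\left(P,l \right)} = \left(P + l\right) \left(P + l\right) = \left(P + l\right)^{2}$)
$-31 + f{\left(18,T{\left(4 \right)} \right)} = -31 + \left(18 + 4^{2}\right)^{2} = -31 + \left(18 + 16\right)^{2} = -31 + 34^{2} = -31 + 1156 = 1125$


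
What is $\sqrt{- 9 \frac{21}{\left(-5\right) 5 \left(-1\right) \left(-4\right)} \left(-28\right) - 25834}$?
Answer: $\frac{i \sqrt{647173}}{5} \approx 160.89 i$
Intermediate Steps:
$\sqrt{- 9 \frac{21}{\left(-5\right) 5 \left(-1\right) \left(-4\right)} \left(-28\right) - 25834} = \sqrt{- 9 \frac{21}{\left(-25\right) \left(-1\right) \left(-4\right)} \left(-28\right) - 25834} = \sqrt{- 9 \frac{21}{25 \left(-4\right)} \left(-28\right) - 25834} = \sqrt{- 9 \frac{21}{-100} \left(-28\right) - 25834} = \sqrt{- 9 \cdot 21 \left(- \frac{1}{100}\right) \left(-28\right) - 25834} = \sqrt{\left(-9\right) \left(- \frac{21}{100}\right) \left(-28\right) - 25834} = \sqrt{\frac{189}{100} \left(-28\right) - 25834} = \sqrt{- \frac{1323}{25} - 25834} = \sqrt{- \frac{647173}{25}} = \frac{i \sqrt{647173}}{5}$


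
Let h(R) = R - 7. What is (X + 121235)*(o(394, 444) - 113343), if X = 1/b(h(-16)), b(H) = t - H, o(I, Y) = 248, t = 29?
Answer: -712975873995/52 ≈ -1.3711e+10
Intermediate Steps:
h(R) = -7 + R
b(H) = 29 - H
X = 1/52 (X = 1/(29 - (-7 - 16)) = 1/(29 - 1*(-23)) = 1/(29 + 23) = 1/52 ≈ 0.019231)
(X + 121235)*(o(394, 444) - 113343) = (1/52 + 121235)*(248 - 113343) = (6304221/52)*(-113095) = -712975873995/52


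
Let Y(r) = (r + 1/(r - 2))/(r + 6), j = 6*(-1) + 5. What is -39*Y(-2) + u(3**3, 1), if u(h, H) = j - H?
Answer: 319/16 ≈ 19.938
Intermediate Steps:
j = -1 (j = -6 + 5 = -1)
Y(r) = (r + 1/(-2 + r))/(6 + r)
u(h, H) = -1 - H
-39*Y(-2) + u(3**3, 1) = -39*(1 + (-2)**2 - 2*(-2))/(-12 + (-2)**2 + 4*(-2)) + (-1 - 1*1) = -39*(1 + 4 + 4)/(-12 + 4 - 8) + (-1 - 1) = -39*9/(-16) - 2 = -(-39)*9/16 - 2 = -39*(-9/16) - 2 = 351/16 - 2 = 319/16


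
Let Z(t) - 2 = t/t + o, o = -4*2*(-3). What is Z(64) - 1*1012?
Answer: -985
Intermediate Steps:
o = 24 (o = -8*(-3) = 24)
Z(t) = 27 (Z(t) = 2 + (t/t + 24) = 2 + (1 + 24) = 2 + 25 = 27)
Z(64) - 1*1012 = 27 - 1*1012 = 27 - 1012 = -985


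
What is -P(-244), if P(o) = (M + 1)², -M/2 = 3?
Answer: -25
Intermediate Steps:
M = -6 (M = -2*3 = -6)
P(o) = 25 (P(o) = (-6 + 1)² = (-5)² = 25)
-P(-244) = -1*25 = -25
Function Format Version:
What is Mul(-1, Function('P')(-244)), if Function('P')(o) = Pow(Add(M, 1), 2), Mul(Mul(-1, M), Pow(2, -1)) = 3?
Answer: -25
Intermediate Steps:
M = -6 (M = Mul(-2, 3) = -6)
Function('P')(o) = 25 (Function('P')(o) = Pow(Add(-6, 1), 2) = Pow(-5, 2) = 25)
Mul(-1, Function('P')(-244)) = Mul(-1, 25) = -25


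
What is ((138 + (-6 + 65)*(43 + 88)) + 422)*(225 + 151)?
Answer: 3116664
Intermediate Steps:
((138 + (-6 + 65)*(43 + 88)) + 422)*(225 + 151) = ((138 + 59*131) + 422)*376 = ((138 + 7729) + 422)*376 = (7867 + 422)*376 = 8289*376 = 3116664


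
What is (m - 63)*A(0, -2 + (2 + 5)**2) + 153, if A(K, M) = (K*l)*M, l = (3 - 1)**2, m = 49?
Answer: 153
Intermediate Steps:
l = 4 (l = 2**2 = 4)
A(K, M) = 4*K*M (A(K, M) = (K*4)*M = (4*K)*M = 4*K*M)
(m - 63)*A(0, -2 + (2 + 5)**2) + 153 = (49 - 63)*(4*0*(-2 + (2 + 5)**2)) + 153 = -56*0*(-2 + 7**2) + 153 = -56*0*(-2 + 49) + 153 = -56*0*47 + 153 = -14*0 + 153 = 0 + 153 = 153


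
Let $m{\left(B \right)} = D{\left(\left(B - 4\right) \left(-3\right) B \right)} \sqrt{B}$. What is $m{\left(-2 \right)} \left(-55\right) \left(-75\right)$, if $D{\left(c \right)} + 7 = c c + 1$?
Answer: $5321250 i \sqrt{2} \approx 7.5254 \cdot 10^{6} i$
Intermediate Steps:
$D{\left(c \right)} = -6 + c^{2}$ ($D{\left(c \right)} = -7 + \left(c c + 1\right) = -7 + \left(c^{2} + 1\right) = -7 + \left(1 + c^{2}\right) = -6 + c^{2}$)
$m{\left(B \right)} = \sqrt{B} \left(-6 + B^{2} \left(12 - 3 B\right)^{2}\right)$ ($m{\left(B \right)} = \left(-6 + \left(\left(B - 4\right) \left(-3\right) B\right)^{2}\right) \sqrt{B} = \left(-6 + \left(\left(-4 + B\right) \left(-3\right) B\right)^{2}\right) \sqrt{B} = \left(-6 + \left(\left(12 - 3 B\right) B\right)^{2}\right) \sqrt{B} = \left(-6 + \left(B \left(12 - 3 B\right)\right)^{2}\right) \sqrt{B} = \left(-6 + B^{2} \left(12 - 3 B\right)^{2}\right) \sqrt{B} = \sqrt{B} \left(-6 + B^{2} \left(12 - 3 B\right)^{2}\right)$)
$m{\left(-2 \right)} \left(-55\right) \left(-75\right) = \sqrt{-2} \left(-6 + 9 \left(-2\right)^{2} \left(-4 - 2\right)^{2}\right) \left(-55\right) \left(-75\right) = i \sqrt{2} \left(-6 + 9 \cdot 4 \left(-6\right)^{2}\right) \left(-55\right) \left(-75\right) = i \sqrt{2} \left(-6 + 9 \cdot 4 \cdot 36\right) \left(-55\right) \left(-75\right) = i \sqrt{2} \left(-6 + 1296\right) \left(-55\right) \left(-75\right) = i \sqrt{2} \cdot 1290 \left(-55\right) \left(-75\right) = 1290 i \sqrt{2} \left(-55\right) \left(-75\right) = - 70950 i \sqrt{2} \left(-75\right) = 5321250 i \sqrt{2}$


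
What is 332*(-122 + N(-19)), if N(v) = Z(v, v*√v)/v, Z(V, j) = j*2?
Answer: -40504 + 664*I*√19 ≈ -40504.0 + 2894.3*I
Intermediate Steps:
Z(V, j) = 2*j
N(v) = 2*√v (N(v) = (2*(v*√v))/v = (2*v^(3/2))/v = 2*√v)
332*(-122 + N(-19)) = 332*(-122 + 2*√(-19)) = 332*(-122 + 2*(I*√19)) = 332*(-122 + 2*I*√19) = -40504 + 664*I*√19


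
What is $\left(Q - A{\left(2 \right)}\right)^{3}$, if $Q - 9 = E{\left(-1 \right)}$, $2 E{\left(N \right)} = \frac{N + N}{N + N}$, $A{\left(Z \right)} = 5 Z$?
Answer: $- \frac{1}{8} \approx -0.125$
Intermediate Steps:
$E{\left(N \right)} = \frac{1}{2}$ ($E{\left(N \right)} = \frac{\left(N + N\right) \frac{1}{N + N}}{2} = \frac{2 N \frac{1}{2 N}}{2} = \frac{1}{2} \cdot 1 = \frac{1}{2}$)
$Q = \frac{19}{2}$ ($Q = 9 + \frac{1}{2} = \frac{19}{2} \approx 9.5$)
$\left(Q - A{\left(2 \right)}\right)^{3} = \left(\frac{19}{2} - 5 \cdot 2\right)^{3} = \left(\frac{19}{2} - 10\right)^{3} = \left(- \frac{1}{2}\right)^{3} = - \frac{1}{8}$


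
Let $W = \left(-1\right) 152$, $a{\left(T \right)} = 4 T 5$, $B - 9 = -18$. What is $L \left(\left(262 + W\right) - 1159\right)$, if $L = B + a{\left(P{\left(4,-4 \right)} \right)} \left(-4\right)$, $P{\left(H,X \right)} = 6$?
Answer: $512961$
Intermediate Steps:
$B = -9$ ($B = 9 - 18 = -9$)
$a{\left(T \right)} = 20 T$
$W = -152$
$L = -489$ ($L = -9 + 20 \cdot 6 \left(-4\right) = -9 + 120 \left(-4\right) = -9 - 480 = -489$)
$L \left(\left(262 + W\right) - 1159\right) = - 489 \left(\left(262 - 152\right) - 1159\right) = - 489 \left(110 - 1159\right) = \left(-489\right) \left(-1049\right) = 512961$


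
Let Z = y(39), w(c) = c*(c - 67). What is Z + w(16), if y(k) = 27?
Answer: -789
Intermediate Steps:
w(c) = c*(-67 + c)
Z = 27
Z + w(16) = 27 + 16*(-67 + 16) = 27 + 16*(-51) = 27 - 816 = -789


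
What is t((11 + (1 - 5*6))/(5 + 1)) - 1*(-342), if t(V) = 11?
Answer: 353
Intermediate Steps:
t((11 + (1 - 5*6))/(5 + 1)) - 1*(-342) = 11 - 1*(-342) = 11 + 342 = 353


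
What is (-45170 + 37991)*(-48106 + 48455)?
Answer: -2505471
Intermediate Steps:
(-45170 + 37991)*(-48106 + 48455) = -7179*349 = -2505471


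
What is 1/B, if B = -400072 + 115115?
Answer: -1/284957 ≈ -3.5093e-6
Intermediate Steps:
B = -284957
1/B = 1/(-284957) = -1/284957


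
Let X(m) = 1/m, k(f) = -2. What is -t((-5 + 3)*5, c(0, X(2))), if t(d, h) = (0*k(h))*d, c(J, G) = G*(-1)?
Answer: 0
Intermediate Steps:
c(J, G) = -G
t(d, h) = 0 (t(d, h) = (0*(-2))*d = 0*d = 0)
-t((-5 + 3)*5, c(0, X(2))) = -1*0 = 0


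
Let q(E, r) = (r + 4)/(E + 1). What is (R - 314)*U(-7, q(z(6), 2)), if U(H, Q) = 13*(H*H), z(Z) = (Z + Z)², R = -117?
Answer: -274547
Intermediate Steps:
z(Z) = 4*Z² (z(Z) = (2*Z)² = 4*Z²)
q(E, r) = (4 + r)/(1 + E)
U(H, Q) = 13*H²
(R - 314)*U(-7, q(z(6), 2)) = (-117 - 314)*(13*(-7)²) = -5603*49 = -431*637 = -274547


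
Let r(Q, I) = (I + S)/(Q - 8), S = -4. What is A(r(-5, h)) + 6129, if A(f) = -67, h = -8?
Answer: 6062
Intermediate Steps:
r(Q, I) = (-4 + I)/(-8 + Q) (r(Q, I) = (I - 4)/(Q - 8) = (-4 + I)/(-8 + Q))
A(r(-5, h)) + 6129 = -67 + 6129 = 6062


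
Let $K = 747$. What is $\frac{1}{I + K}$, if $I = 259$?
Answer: $\frac{1}{1006} \approx 0.00099404$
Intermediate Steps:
$\frac{1}{I + K} = \frac{1}{259 + 747} = \frac{1}{1006}$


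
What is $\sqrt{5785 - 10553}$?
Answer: $4 i \sqrt{298} \approx 69.051 i$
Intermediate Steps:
$\sqrt{5785 - 10553} = \sqrt{-4768} = 4 i \sqrt{298}$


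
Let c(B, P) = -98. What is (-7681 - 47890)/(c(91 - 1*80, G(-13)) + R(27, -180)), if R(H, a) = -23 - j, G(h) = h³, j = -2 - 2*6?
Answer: 55571/107 ≈ 519.36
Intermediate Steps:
j = -14 (j = -2 - 12 = -14)
R(H, a) = -9 (R(H, a) = -23 - 1*(-14) = -23 + 14 = -9)
(-7681 - 47890)/(c(91 - 1*80, G(-13)) + R(27, -180)) = (-7681 - 47890)/(-98 - 9) = -55571/(-107) = -55571*(-1/107) = 55571/107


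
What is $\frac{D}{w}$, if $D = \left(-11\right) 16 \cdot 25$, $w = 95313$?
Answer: $- \frac{4400}{95313} \approx -0.046164$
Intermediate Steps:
$D = -4400$ ($D = \left(-176\right) 25 = -4400$)
$\frac{D}{w} = - \frac{4400}{95313}$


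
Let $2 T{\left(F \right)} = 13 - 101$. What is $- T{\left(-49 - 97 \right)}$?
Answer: $44$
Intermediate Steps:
$T{\left(F \right)} = -44$ ($T{\left(F \right)} = \frac{13 - 101}{2} = \frac{1}{2} \left(-88\right) = -44$)
$- T{\left(-49 - 97 \right)} = \left(-1\right) \left(-44\right) = 44$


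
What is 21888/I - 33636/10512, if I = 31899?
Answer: -23413003/9314508 ≈ -2.5136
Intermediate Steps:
21888/I - 33636/10512 = 21888/31899 - 33636/10512 = 21888*(1/31899) - 33636*1/10512 = 7296/10633 - 2803/876 = -23413003/9314508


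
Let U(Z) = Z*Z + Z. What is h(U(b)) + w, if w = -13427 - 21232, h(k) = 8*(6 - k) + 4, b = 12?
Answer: -35855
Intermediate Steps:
U(Z) = Z + Z**2 (U(Z) = Z**2 + Z = Z + Z**2)
h(k) = 52 - 8*k (h(k) = (48 - 8*k) + 4 = 52 - 8*k)
w = -34659
h(U(b)) + w = (52 - 96*(1 + 12)) - 34659 = (52 - 96*13) - 34659 = (52 - 8*156) - 34659 = (52 - 1248) - 34659 = -1196 - 34659 = -35855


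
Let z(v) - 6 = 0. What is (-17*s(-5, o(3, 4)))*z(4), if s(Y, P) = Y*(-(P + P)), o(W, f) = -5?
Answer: 5100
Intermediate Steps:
z(v) = 6 (z(v) = 6 + 0 = 6)
s(Y, P) = -2*P*Y (s(Y, P) = Y*(-2*P) = -2*P*Y)
(-17*s(-5, o(3, 4)))*z(4) = -(-34)*(-5)*(-5)*6 = -17*(-50)*6 = 850*6 = 5100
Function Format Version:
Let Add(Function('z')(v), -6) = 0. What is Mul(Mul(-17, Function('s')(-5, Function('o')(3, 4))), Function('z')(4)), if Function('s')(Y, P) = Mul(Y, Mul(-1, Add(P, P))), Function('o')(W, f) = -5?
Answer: 5100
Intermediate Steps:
Function('z')(v) = 6 (Function('z')(v) = Add(6, 0) = 6)
Function('s')(Y, P) = Mul(-2, P, Y) (Function('s')(Y, P) = Mul(Y, Mul(-1, Mul(2, P))) = Mul(Y, Mul(-2, P)) = Mul(-2, P, Y))
Mul(Mul(-17, Function('s')(-5, Function('o')(3, 4))), Function('z')(4)) = Mul(Mul(-17, Mul(-2, -5, -5)), 6) = Mul(Mul(-17, -50), 6) = Mul(850, 6) = 5100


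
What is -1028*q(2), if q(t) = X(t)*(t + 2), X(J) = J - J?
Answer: 0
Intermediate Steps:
X(J) = 0
q(t) = 0 (q(t) = 0*(t + 2) = 0*(2 + t) = 0)
-1028*q(2) = -1028*0 = -514*0 = 0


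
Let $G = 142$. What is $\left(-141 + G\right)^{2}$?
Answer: $1$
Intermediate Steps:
$\left(-141 + G\right)^{2} = \left(-141 + 142\right)^{2} = 1^{2} = 1$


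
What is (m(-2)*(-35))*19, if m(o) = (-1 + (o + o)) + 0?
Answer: 3325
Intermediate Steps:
m(o) = -1 + 2*o (m(o) = (-1 + 2*o) + 0 = -1 + 2*o)
(m(-2)*(-35))*19 = ((-1 + 2*(-2))*(-35))*19 = ((-1 - 4)*(-35))*19 = -5*(-35)*19 = 175*19 = 3325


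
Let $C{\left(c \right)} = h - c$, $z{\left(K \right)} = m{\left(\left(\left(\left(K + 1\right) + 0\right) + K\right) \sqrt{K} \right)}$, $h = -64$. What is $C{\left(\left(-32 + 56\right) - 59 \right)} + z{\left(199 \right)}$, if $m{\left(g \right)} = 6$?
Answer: $-23$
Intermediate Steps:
$z{\left(K \right)} = 6$
$C{\left(c \right)} = -64 - c$
$C{\left(\left(-32 + 56\right) - 59 \right)} + z{\left(199 \right)} = \left(-64 - \left(\left(-32 + 56\right) - 59\right)\right) + 6 = \left(-64 - \left(24 - 59\right)\right) + 6 = \left(-64 - -35\right) + 6 = \left(-64 + 35\right) + 6 = -29 + 6 = -23$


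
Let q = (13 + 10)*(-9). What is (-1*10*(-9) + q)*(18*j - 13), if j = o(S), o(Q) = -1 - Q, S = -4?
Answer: -4797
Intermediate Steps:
q = -207 (q = 23*(-9) = -207)
j = 3 (j = -1 - 1*(-4) = -1 + 4 = 3)
(-1*10*(-9) + q)*(18*j - 13) = (-1*10*(-9) - 207)*(18*3 - 13) = (-10*(-9) - 207)*(54 - 13) = (90 - 207)*41 = -117*41 = -4797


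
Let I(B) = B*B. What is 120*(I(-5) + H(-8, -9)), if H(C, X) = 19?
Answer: 5280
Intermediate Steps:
I(B) = B²
120*(I(-5) + H(-8, -9)) = 120*((-5)² + 19) = 120*(25 + 19) = 120*44 = 5280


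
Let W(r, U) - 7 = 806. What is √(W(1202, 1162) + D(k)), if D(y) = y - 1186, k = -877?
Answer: 25*I*√2 ≈ 35.355*I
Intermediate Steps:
W(r, U) = 813 (W(r, U) = 7 + 806 = 813)
D(y) = -1186 + y
√(W(1202, 1162) + D(k)) = √(813 + (-1186 - 877)) = √(813 - 2063) = √(-1250) = 25*I*√2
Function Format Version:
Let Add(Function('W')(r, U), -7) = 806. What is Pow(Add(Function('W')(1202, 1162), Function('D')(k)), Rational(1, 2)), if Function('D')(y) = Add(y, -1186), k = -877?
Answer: Mul(25, I, Pow(2, Rational(1, 2))) ≈ Mul(35.355, I)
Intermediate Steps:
Function('W')(r, U) = 813 (Function('W')(r, U) = Add(7, 806) = 813)
Function('D')(y) = Add(-1186, y)
Pow(Add(Function('W')(1202, 1162), Function('D')(k)), Rational(1, 2)) = Pow(Add(813, Add(-1186, -877)), Rational(1, 2)) = Pow(Add(813, -2063), Rational(1, 2)) = Pow(-1250, Rational(1, 2)) = Mul(25, I, Pow(2, Rational(1, 2)))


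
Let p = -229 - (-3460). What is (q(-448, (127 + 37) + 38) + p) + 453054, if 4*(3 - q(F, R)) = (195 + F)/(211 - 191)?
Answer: 36503293/80 ≈ 4.5629e+5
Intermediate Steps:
q(F, R) = 9/16 - F/80 (q(F, R) = 3 - (195 + F)/(4*(211 - 191)) = 3 - (195 + F)/(4*20) = 3 - (39/4 + F/20)/4 = 3 + (-39/16 - F/80) = 9/16 - F/80)
p = 3231 (p = -229 - 173*(-20) = -229 + 3460 = 3231)
(q(-448, (127 + 37) + 38) + p) + 453054 = ((9/16 - 1/80*(-448)) + 3231) + 453054 = ((9/16 + 28/5) + 3231) + 453054 = (493/80 + 3231) + 453054 = 258973/80 + 453054 = 36503293/80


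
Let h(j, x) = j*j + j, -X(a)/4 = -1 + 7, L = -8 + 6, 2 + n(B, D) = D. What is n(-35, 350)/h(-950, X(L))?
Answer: 174/450775 ≈ 0.00038600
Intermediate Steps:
n(B, D) = -2 + D
L = -2
X(a) = -24 (X(a) = -4*(-1 + 7) = -4*6 = -24)
h(j, x) = j + j² (h(j, x) = j² + j = j + j²)
n(-35, 350)/h(-950, X(L)) = (-2 + 350)/((-950*(1 - 950))) = 348/((-950*(-949))) = 348/901550 = 348*(1/901550) = 174/450775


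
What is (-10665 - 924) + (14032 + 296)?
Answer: 2739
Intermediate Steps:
(-10665 - 924) + (14032 + 296) = -11589 + 14328 = 2739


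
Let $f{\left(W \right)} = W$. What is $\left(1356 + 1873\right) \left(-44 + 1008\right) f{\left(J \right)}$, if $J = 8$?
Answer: $24902048$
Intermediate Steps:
$\left(1356 + 1873\right) \left(-44 + 1008\right) f{\left(J \right)} = \left(1356 + 1873\right) \left(-44 + 1008\right) 8 = 3229 \cdot 964 \cdot 8 = 3112756 \cdot 8 = 24902048$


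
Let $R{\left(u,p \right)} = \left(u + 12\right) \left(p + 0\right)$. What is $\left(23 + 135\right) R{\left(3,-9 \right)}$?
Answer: $-21330$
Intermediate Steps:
$R{\left(u,p \right)} = p \left(12 + u\right)$ ($R{\left(u,p \right)} = \left(12 + u\right) p = p \left(12 + u\right)$)
$\left(23 + 135\right) R{\left(3,-9 \right)} = \left(23 + 135\right) \left(- 9 \left(12 + 3\right)\right) = 158 \left(\left(-9\right) 15\right) = 158 \left(-135\right) = -21330$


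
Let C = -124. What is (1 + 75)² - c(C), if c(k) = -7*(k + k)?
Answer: 4040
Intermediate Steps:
c(k) = -14*k
(1 + 75)² - c(C) = (1 + 75)² - (-14)*(-124) = 76² - 1*1736 = 5776 - 1736 = 4040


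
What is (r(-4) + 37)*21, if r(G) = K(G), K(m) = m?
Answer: 693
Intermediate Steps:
r(G) = G
(r(-4) + 37)*21 = (-4 + 37)*21 = 33*21 = 693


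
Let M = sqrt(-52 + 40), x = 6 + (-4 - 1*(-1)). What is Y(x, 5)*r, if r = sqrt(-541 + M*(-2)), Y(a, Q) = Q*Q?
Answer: 25*sqrt(-541 - 4*I*sqrt(3)) ≈ 3.7233 - 581.5*I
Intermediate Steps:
x = 3 (x = 6 + (-4 + 1) = 6 - 3 = 3)
M = 2*I*sqrt(3) (M = sqrt(-12) = 2*I*sqrt(3) ≈ 3.4641*I)
Y(a, Q) = Q**2
r = sqrt(-541 - 4*I*sqrt(3)) (r = sqrt(-541 + (2*I*sqrt(3))*(-2)) = sqrt(-541 - 4*I*sqrt(3)) ≈ 0.1489 - 23.26*I)
Y(x, 5)*r = 5**2*sqrt(-541 - 4*I*sqrt(3)) = 25*sqrt(-541 - 4*I*sqrt(3))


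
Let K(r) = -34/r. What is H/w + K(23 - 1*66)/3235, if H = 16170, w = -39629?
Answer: -2247980464/5512592045 ≈ -0.40779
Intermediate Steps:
H/w + K(23 - 1*66)/3235 = 16170/(-39629) - 34/(23 - 1*66)/3235 = 16170*(-1/39629) - 34/(23 - 66)*(1/3235) = -16170/39629 - 34/(-43)*(1/3235) = -16170/39629 - 34*(-1/43)*(1/3235) = -16170/39629 + (34/43)*(1/3235) = -16170/39629 + 34/139105 = -2247980464/5512592045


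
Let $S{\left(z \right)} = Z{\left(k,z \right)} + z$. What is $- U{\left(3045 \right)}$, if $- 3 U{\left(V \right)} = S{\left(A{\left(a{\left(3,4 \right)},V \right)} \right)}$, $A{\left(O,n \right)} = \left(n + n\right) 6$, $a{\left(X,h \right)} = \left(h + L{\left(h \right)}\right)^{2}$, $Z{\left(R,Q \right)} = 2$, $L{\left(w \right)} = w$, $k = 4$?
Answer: $\frac{36542}{3} \approx 12181.0$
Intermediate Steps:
$a{\left(X,h \right)} = 4 h^{2}$ ($a{\left(X,h \right)} = \left(h + h\right)^{2} = \left(2 h\right)^{2} = 4 h^{2}$)
$A{\left(O,n \right)} = 12 n$ ($A{\left(O,n \right)} = 2 n 6 = 12 n$)
$S{\left(z \right)} = 2 + z$
$U{\left(V \right)} = - \frac{2}{3} - 4 V$ ($U{\left(V \right)} = - \frac{2 + 12 V}{3} = - \frac{2}{3} - 4 V$)
$- U{\left(3045 \right)} = - (- \frac{2}{3} - 12180) = \left(-1\right) \left(- \frac{36542}{3}\right) = \frac{36542}{3}$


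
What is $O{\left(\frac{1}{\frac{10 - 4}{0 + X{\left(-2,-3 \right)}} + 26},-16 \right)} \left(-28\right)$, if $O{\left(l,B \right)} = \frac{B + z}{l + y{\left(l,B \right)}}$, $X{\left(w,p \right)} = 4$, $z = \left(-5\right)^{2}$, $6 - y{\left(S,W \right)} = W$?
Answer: $- \frac{1155}{101} \approx -11.436$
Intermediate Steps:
$y{\left(S,W \right)} = 6 - W$
$z = 25$
$O{\left(l,B \right)} = \frac{25 + B}{6 + l - B}$ ($O{\left(l,B \right)} = \frac{B + 25}{l - \left(-6 + B\right)} = \frac{25 + B}{6 + l - B}$)
$O{\left(\frac{1}{\frac{10 - 4}{0 + X{\left(-2,-3 \right)}} + 26},-16 \right)} \left(-28\right) = \frac{25 - 16}{6 + \frac{1}{\frac{10 - 4}{0 + 4} + 26} - -16} \left(-28\right) = \frac{1}{6 + \frac{1}{\frac{6}{4} + 26} + 16} \cdot 9 \left(-28\right) = \frac{1}{6 + \frac{1}{6 \cdot \frac{1}{4} + 26} + 16} \cdot 9 \left(-28\right) = \frac{1}{6 + \frac{1}{\frac{3}{2} + 26} + 16} \cdot 9 \left(-28\right) = \frac{1}{6 + \frac{1}{\frac{55}{2}} + 16} \cdot 9 \left(-28\right) = \frac{1}{6 + \frac{2}{55} + 16} \cdot 9 \left(-28\right) = \frac{1}{\frac{1212}{55}} \cdot 9 \left(-28\right) = \frac{55}{1212} \cdot 9 \left(-28\right) = \frac{165}{404} \left(-28\right) = - \frac{1155}{101}$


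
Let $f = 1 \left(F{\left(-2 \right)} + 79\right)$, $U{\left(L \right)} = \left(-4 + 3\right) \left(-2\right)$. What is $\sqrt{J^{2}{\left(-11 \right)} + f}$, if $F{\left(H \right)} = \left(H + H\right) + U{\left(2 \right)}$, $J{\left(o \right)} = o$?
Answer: $3 \sqrt{22} \approx 14.071$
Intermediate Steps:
$U{\left(L \right)} = 2$ ($U{\left(L \right)} = \left(-1\right) \left(-2\right) = 2$)
$F{\left(H \right)} = 2 + 2 H$ ($F{\left(H \right)} = \left(H + H\right) + 2 = 2 H + 2 = 2 + 2 H$)
$f = 77$ ($f = 1 \left(\left(2 + 2 \left(-2\right)\right) + 79\right) = 1 \left(\left(2 - 4\right) + 79\right) = 1 \left(-2 + 79\right) = 1 \cdot 77 = 77$)
$\sqrt{J^{2}{\left(-11 \right)} + f} = \sqrt{\left(-11\right)^{2} + 77} = \sqrt{121 + 77} = \sqrt{198} = 3 \sqrt{22}$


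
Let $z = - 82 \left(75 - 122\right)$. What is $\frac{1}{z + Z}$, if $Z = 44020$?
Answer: $\frac{1}{47874} \approx 2.0888 \cdot 10^{-5}$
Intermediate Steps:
$z = 3854$ ($z = \left(-82\right) \left(-47\right) = 3854$)
$\frac{1}{z + Z} = \frac{1}{3854 + 44020} = \frac{1}{47874}$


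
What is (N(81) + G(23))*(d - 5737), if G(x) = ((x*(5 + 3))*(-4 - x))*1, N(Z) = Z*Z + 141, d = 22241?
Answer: 28617936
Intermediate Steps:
N(Z) = 141 + Z² (N(Z) = Z² + 141 = 141 + Z²)
G(x) = 8*x*(-4 - x) (G(x) = ((x*8)*(-4 - x))*1 = ((8*x)*(-4 - x))*1 = (8*x*(-4 - x))*1 = 8*x*(-4 - x))
(N(81) + G(23))*(d - 5737) = ((141 + 81²) - 8*23*(4 + 23))*(22241 - 5737) = ((141 + 6561) - 8*23*27)*16504 = (6702 - 4968)*16504 = 1734*16504 = 28617936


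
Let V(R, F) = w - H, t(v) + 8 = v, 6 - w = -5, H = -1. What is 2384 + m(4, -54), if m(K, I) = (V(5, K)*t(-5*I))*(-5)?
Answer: -13336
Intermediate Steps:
w = 11 (w = 6 - 1*(-5) = 6 + 5 = 11)
t(v) = -8 + v
V(R, F) = 12 (V(R, F) = 11 - 1*(-1) = 11 + 1 = 12)
m(K, I) = 480 + 300*I (m(K, I) = (12*(-8 - 5*I))*(-5) = (-96 - 60*I)*(-5) = 480 + 300*I)
2384 + m(4, -54) = 2384 + (480 + 300*(-54)) = 2384 + (480 - 16200) = 2384 - 15720 = -13336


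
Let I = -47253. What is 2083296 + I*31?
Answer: 618453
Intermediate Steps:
2083296 + I*31 = 2083296 - 47253*31 = 2083296 - 1464843 = 618453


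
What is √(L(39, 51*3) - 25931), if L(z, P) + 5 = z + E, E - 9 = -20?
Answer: 2*I*√6477 ≈ 160.96*I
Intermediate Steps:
E = -11 (E = 9 - 20 = -11)
L(z, P) = -16 + z (L(z, P) = -5 + (z - 11) = -5 + (-11 + z) = -16 + z)
√(L(39, 51*3) - 25931) = √((-16 + 39) - 25931) = √(23 - 25931) = √(-25908) = 2*I*√6477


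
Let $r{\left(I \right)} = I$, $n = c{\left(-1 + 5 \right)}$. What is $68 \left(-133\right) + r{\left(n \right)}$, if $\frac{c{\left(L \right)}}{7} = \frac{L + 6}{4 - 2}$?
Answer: $-9009$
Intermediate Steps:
$c{\left(L \right)} = 21 + \frac{7 L}{2}$ ($c{\left(L \right)} = 7 \frac{L + 6}{4 - 2} = 7 \frac{6 + L}{2} = 7 \left(6 + L\right) \frac{1}{2} = 7 \left(3 + \frac{L}{2}\right) = 21 + \frac{7 L}{2}$)
$n = 35$ ($n = 21 + \frac{7 \left(-1 + 5\right)}{2} = 21 + \frac{7}{2} \cdot 4 = 21 + 14 = 35$)
$68 \left(-133\right) + r{\left(n \right)} = 68 \left(-133\right) + 35 = -9044 + 35 = -9009$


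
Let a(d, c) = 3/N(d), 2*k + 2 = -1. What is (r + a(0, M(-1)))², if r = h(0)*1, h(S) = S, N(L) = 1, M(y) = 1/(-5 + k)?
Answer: 9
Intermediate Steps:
k = -3/2 (k = -1 + (½)*(-1) = -1 - ½ = -3/2 ≈ -1.5000)
M(y) = -2/13 (M(y) = 1/(-5 - 3/2) = 1/(-13/2) = -2/13)
a(d, c) = 3 (a(d, c) = 3/1 = 3*1 = 3)
r = 0 (r = 0*1 = 0)
(r + a(0, M(-1)))² = (0 + 3)² = 3² = 9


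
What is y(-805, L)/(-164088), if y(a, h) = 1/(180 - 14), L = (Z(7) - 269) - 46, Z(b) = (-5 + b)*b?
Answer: -1/27238608 ≈ -3.6713e-8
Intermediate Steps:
Z(b) = b*(-5 + b)
L = -301 (L = (7*(-5 + 7) - 269) - 46 = (7*2 - 269) - 46 = (14 - 269) - 46 = -255 - 46 = -301)
y(a, h) = 1/166
y(-805, L)/(-164088) = (1/166)/(-164088) = (1/166)*(-1/164088) = -1/27238608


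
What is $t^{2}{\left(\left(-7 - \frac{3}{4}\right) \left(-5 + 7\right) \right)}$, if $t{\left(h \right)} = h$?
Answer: $\frac{961}{4} \approx 240.25$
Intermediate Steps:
$t^{2}{\left(\left(-7 - \frac{3}{4}\right) \left(-5 + 7\right) \right)} = \left(\left(-7 - \frac{3}{4}\right) \left(-5 + 7\right)\right)^{2} = \left(\left(-7 - \frac{3}{4}\right) 2\right)^{2} = \left(\left(- \frac{31}{4}\right) 2\right)^{2} = \left(- \frac{31}{2}\right)^{2} = \frac{961}{4}$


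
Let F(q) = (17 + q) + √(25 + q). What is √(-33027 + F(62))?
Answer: √(-32948 + √87) ≈ 181.49*I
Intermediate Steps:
F(q) = 17 + q + √(25 + q)
√(-33027 + F(62)) = √(-33027 + (17 + 62 + √(25 + 62))) = √(-33027 + (17 + 62 + √87)) = √(-33027 + (79 + √87)) = √(-32948 + √87)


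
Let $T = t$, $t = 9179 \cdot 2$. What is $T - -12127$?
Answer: $30485$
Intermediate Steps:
$t = 18358$
$T = 18358$
$T - -12127 = 18358 - -12127 = 18358 + 12127 = 30485$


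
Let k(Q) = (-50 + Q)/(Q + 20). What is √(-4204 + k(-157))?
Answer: I*√78876517/137 ≈ 64.827*I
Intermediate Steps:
k(Q) = (-50 + Q)/(20 + Q)
√(-4204 + k(-157)) = √(-4204 + (-50 - 157)/(20 - 157)) = √(-4204 - 207/(-137)) = √(-4204 - 1/137*(-207)) = √(-4204 + 207/137) = √(-575741/137) = I*√78876517/137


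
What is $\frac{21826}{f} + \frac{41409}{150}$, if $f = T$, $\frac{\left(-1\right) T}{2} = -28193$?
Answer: $\frac{389693629}{1409650} \approx 276.45$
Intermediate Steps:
$T = 56386$ ($T = \left(-2\right) \left(-28193\right) = 56386$)
$f = 56386$
$\frac{21826}{f} + \frac{41409}{150} = \frac{21826}{56386} + \frac{41409}{150} = 21826 \cdot \frac{1}{56386} + 41409 \cdot \frac{1}{150} = \frac{10913}{28193} + \frac{13803}{50} = \frac{389693629}{1409650}$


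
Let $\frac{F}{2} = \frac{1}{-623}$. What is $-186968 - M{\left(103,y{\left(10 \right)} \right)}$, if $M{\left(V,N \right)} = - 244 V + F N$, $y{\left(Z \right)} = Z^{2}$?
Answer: $- \frac{100823628}{623} \approx -1.6184 \cdot 10^{5}$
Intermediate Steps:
$F = - \frac{2}{623}$ ($F = \frac{2}{-623} = 2 \left(- \frac{1}{623}\right) = - \frac{2}{623} \approx -0.0032103$)
$M{\left(V,N \right)} = - 244 V - \frac{2 N}{623}$
$-186968 - M{\left(103,y{\left(10 \right)} \right)} = -186968 - \left(\left(-244\right) 103 - \frac{2 \cdot 10^{2}}{623}\right) = -186968 - \left(-25132 - \frac{200}{623}\right) = -186968 - - \frac{15657436}{623} = -186968 + \frac{15657436}{623} = - \frac{100823628}{623}$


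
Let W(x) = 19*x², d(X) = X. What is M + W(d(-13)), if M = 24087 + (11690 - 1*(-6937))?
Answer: 45925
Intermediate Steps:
M = 42714 (M = 24087 + (11690 + 6937) = 24087 + 18627 = 42714)
M + W(d(-13)) = 42714 + 19*(-13)² = 42714 + 19*169 = 42714 + 3211 = 45925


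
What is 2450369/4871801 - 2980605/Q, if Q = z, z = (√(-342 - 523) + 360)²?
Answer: 2*(176426568*√865 + 1420546616639*I)/(4871801*(-25747*I + 144*√865)) ≈ -22.04 + 3.7081*I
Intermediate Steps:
z = (360 + I*√865)² (z = (√(-865) + 360)² = (I*√865 + 360)² = (360 + I*√865)² ≈ 1.2874e+5 + 21176.0*I)
Q = (360 + I*√865)² ≈ 1.2874e+5 + 21176.0*I
2450369/4871801 - 2980605/Q = 2450369/4871801 - 2980605/(360 + I*√865)²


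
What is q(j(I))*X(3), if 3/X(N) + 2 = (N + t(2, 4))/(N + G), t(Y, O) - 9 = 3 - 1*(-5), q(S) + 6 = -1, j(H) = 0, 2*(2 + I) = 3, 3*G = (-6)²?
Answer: 63/2 ≈ 31.500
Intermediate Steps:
G = 12 (G = (⅓)*(-6)² = (⅓)*36 = 12)
I = -½ (I = -2 + (½)*3 = -2 + 3/2 = -½ ≈ -0.50000)
q(S) = -7 (q(S) = -6 - 1 = -7)
t(Y, O) = 17 (t(Y, O) = 9 + (3 - 1*(-5)) = 9 + (3 + 5) = 9 + 8 = 17)
X(N) = 3/(-2 + (17 + N)/(12 + N)) (X(N) = 3/(-2 + (N + 17)/(N + 12)) = 3/(-2 + (17 + N)/(12 + N)))
q(j(I))*X(3) = -21*(-12 - 1*3)/(7 + 3) = -21*(-12 - 3)/10 = -21*(-15)/10 = -7*(-9/2) = 63/2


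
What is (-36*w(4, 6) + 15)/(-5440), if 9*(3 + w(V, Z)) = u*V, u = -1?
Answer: -139/5440 ≈ -0.025551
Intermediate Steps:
w(V, Z) = -3 - V/9 (w(V, Z) = -3 + (-V)/9 = -3 - V/9)
(-36*w(4, 6) + 15)/(-5440) = (-36*(-3 - ⅑*4) + 15)/(-5440) = (-36*(-3 - 4/9) + 15)*(-1/5440) = (-36*(-31/9) + 15)*(-1/5440) = (124 + 15)*(-1/5440) = 139*(-1/5440) = -139/5440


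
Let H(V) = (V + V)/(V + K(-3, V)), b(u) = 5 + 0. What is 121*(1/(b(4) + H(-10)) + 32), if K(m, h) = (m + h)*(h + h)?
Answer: 479281/123 ≈ 3896.6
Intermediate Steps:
K(m, h) = 2*h*(h + m) (K(m, h) = (h + m)*(2*h) = 2*h*(h + m))
b(u) = 5
H(V) = 2*V/(V + 2*V*(-3 + V)) (H(V) = (V + V)/(V + 2*V*(V - 3)) = (2*V)/(V + 2*V*(-3 + V)) = 2*V/(V + 2*V*(-3 + V)))
121*(1/(b(4) + H(-10)) + 32) = 121*(1/(5 + 2/(-5 + 2*(-10))) + 32) = 121*(1/(5 + 2/(-5 - 20)) + 32) = 121*(1/(5 + 2/(-25)) + 32) = 121*(1/(5 + 2*(-1/25)) + 32) = 121*(1/(5 - 2/25) + 32) = 121*(1/(123/25) + 32) = 121*(25/123 + 32) = 121*(3961/123) = 479281/123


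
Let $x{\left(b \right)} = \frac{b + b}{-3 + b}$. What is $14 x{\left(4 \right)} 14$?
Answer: $1568$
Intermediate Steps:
$x{\left(b \right)} = \frac{2 b}{-3 + b}$
$14 x{\left(4 \right)} 14 = 14 \cdot 2 \cdot 4 \frac{1}{-3 + 4} \cdot 14 = 14 \cdot 2 \cdot 4 \cdot 1^{-1} \cdot 14 = 14 \cdot 2 \cdot 4 \cdot 1 \cdot 14 = 14 \cdot 8 \cdot 14 = 112 \cdot 14 = 1568$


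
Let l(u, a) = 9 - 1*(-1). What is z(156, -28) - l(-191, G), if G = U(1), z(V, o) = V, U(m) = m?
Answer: 146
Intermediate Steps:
G = 1
l(u, a) = 10 (l(u, a) = 9 + 1 = 10)
z(156, -28) - l(-191, G) = 156 - 1*10 = 156 - 10 = 146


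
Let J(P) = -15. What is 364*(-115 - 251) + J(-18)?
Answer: -133239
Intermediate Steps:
364*(-115 - 251) + J(-18) = 364*(-115 - 251) - 15 = 364*(-366) - 15 = -133224 - 15 = -133239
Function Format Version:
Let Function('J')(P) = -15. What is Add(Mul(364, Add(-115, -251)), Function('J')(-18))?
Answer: -133239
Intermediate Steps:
Add(Mul(364, Add(-115, -251)), Function('J')(-18)) = Add(Mul(364, Add(-115, -251)), -15) = Add(Mul(364, -366), -15) = Add(-133224, -15) = -133239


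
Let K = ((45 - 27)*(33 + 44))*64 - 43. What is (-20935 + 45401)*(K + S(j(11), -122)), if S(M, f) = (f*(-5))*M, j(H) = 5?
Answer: 2243801326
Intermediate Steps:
S(M, f) = -5*M*f (S(M, f) = (-5*f)*M = -5*M*f)
K = 88661 (K = (18*77)*64 - 43 = 1386*64 - 43 = 88704 - 43 = 88661)
(-20935 + 45401)*(K + S(j(11), -122)) = (-20935 + 45401)*(88661 - 5*5*(-122)) = 24466*(88661 + 3050) = 24466*91711 = 2243801326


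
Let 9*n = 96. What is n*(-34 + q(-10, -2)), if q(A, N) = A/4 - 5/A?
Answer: -384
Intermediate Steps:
n = 32/3 (n = (1/9)*96 = 32/3 ≈ 10.667)
q(A, N) = -5/A + A/4 (q(A, N) = A*(1/4) - 5/A = A/4 - 5/A = -5/A + A/4)
n*(-34 + q(-10, -2)) = 32*(-34 + (-5/(-10) + (1/4)*(-10)))/3 = 32*(-34 + (-5*(-1/10) - 5/2))/3 = 32*(-34 + (1/2 - 5/2))/3 = 32*(-34 - 2)/3 = (32/3)*(-36) = -384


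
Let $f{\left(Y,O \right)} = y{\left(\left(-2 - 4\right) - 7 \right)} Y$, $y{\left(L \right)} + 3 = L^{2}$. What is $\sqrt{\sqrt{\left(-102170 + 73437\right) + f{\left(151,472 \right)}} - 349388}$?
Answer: $\sqrt{-349388 + i \sqrt{3667}} \approx 0.051 + 591.09 i$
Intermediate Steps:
$y{\left(L \right)} = -3 + L^{2}$
$f{\left(Y,O \right)} = 166 Y$ ($f{\left(Y,O \right)} = \left(-3 + \left(\left(-2 - 4\right) - 7\right)^{2}\right) Y = \left(-3 + \left(-6 - 7\right)^{2}\right) Y = \left(-3 + \left(-13\right)^{2}\right) Y = \left(-3 + 169\right) Y = 166 Y$)
$\sqrt{\sqrt{\left(-102170 + 73437\right) + f{\left(151,472 \right)}} - 349388} = \sqrt{\sqrt{\left(-102170 + 73437\right) + 166 \cdot 151} - 349388} = \sqrt{\sqrt{-28733 + 25066} - 349388} = \sqrt{\sqrt{-3667} - 349388} = \sqrt{i \sqrt{3667} - 349388} = \sqrt{-349388 + i \sqrt{3667}}$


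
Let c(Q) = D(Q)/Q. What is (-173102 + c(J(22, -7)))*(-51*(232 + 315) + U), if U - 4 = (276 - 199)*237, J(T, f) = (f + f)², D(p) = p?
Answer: 1669386044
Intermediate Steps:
J(T, f) = 4*f² (J(T, f) = (2*f)² = 4*f²)
c(Q) = 1 (c(Q) = Q/Q = 1)
U = 18253 (U = 4 + (276 - 199)*237 = 4 + 77*237 = 4 + 18249 = 18253)
(-173102 + c(J(22, -7)))*(-51*(232 + 315) + U) = (-173102 + 1)*(-51*(232 + 315) + 18253) = -173101*(-51*547 + 18253) = -173101*(-27897 + 18253) = -173101*(-9644) = 1669386044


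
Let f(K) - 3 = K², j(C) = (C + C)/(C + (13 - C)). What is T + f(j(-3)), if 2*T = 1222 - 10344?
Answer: -770266/169 ≈ -4557.8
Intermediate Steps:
j(C) = 2*C/13 (j(C) = (2*C)/13 = (2*C)*(1/13) = 2*C/13)
T = -4561 (T = (1222 - 10344)/2 = (½)*(-9122) = -4561)
f(K) = 3 + K²
T + f(j(-3)) = -4561 + (3 + ((2/13)*(-3))²) = -4561 + (3 + (-6/13)²) = -4561 + (3 + 36/169) = -4561 + 543/169 = -770266/169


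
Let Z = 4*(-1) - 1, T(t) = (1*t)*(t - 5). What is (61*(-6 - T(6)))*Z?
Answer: 3660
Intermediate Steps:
T(t) = t*(-5 + t)
Z = -5 (Z = -4 - 1 = -5)
(61*(-6 - T(6)))*Z = (61*(-6 - 6*(-5 + 6)))*(-5) = (61*(-6 - 6))*(-5) = (61*(-12))*(-5) = -732*(-5) = 3660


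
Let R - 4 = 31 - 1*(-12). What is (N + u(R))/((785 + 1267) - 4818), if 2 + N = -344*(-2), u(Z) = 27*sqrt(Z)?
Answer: -343/1383 - 9*sqrt(47)/922 ≈ -0.31493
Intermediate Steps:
R = 47 (R = 4 + (31 - 1*(-12)) = 4 + (31 + 12) = 4 + 43 = 47)
N = 686 (N = -2 - 344*(-2) = -2 + 688 = 686)
(N + u(R))/((785 + 1267) - 4818) = (686 + 27*sqrt(47))/((785 + 1267) - 4818) = (686 + 27*sqrt(47))/(2052 - 4818) = (686 + 27*sqrt(47))/(-2766) = (686 + 27*sqrt(47))*(-1/2766) = -343/1383 - 9*sqrt(47)/922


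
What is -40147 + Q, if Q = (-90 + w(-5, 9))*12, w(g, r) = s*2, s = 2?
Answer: -41179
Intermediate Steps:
w(g, r) = 4 (w(g, r) = 2*2 = 4)
Q = -1032 (Q = (-90 + 4)*12 = -86*12 = -1032)
-40147 + Q = -40147 - 1032 = -41179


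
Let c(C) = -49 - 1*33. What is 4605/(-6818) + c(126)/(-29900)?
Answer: -17141303/25482275 ≈ -0.67268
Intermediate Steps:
c(C) = -82 (c(C) = -49 - 33 = -82)
4605/(-6818) + c(126)/(-29900) = 4605/(-6818) - 82/(-29900) = 4605*(-1/6818) - 82*(-1/29900) = -4605/6818 + 41/14950 = -17141303/25482275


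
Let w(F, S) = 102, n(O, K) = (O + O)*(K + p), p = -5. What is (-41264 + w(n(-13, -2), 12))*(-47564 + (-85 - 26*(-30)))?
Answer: 1929221778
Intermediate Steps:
n(O, K) = 2*O*(-5 + K) (n(O, K) = (O + O)*(K - 5) = (2*O)*(-5 + K) = 2*O*(-5 + K))
(-41264 + w(n(-13, -2), 12))*(-47564 + (-85 - 26*(-30))) = (-41264 + 102)*(-47564 + (-85 - 26*(-30))) = -41162*(-47564 + (-85 + 780)) = -41162*(-47564 + 695) = -41162*(-46869) = 1929221778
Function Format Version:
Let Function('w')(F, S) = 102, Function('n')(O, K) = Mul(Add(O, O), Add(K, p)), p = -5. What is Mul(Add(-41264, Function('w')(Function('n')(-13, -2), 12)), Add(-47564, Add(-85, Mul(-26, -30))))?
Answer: 1929221778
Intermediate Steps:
Function('n')(O, K) = Mul(2, O, Add(-5, K)) (Function('n')(O, K) = Mul(Add(O, O), Add(K, -5)) = Mul(Mul(2, O), Add(-5, K)) = Mul(2, O, Add(-5, K)))
Mul(Add(-41264, Function('w')(Function('n')(-13, -2), 12)), Add(-47564, Add(-85, Mul(-26, -30)))) = Mul(Add(-41264, 102), Add(-47564, Add(-85, Mul(-26, -30)))) = Mul(-41162, Add(-47564, Add(-85, 780))) = Mul(-41162, Add(-47564, 695)) = Mul(-41162, -46869) = 1929221778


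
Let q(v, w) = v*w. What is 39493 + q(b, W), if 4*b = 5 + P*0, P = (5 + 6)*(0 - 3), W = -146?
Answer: 78621/2 ≈ 39311.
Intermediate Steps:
P = -33 (P = 11*(-3) = -33)
b = 5/4 (b = (5 - 33*0)/4 = (5 + 0)/4 = (¼)*5 = 5/4 ≈ 1.2500)
39493 + q(b, W) = 39493 + (5/4)*(-146) = 39493 - 365/2 = 78621/2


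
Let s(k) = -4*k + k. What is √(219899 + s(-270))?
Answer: √220709 ≈ 469.80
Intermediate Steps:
s(k) = -3*k
√(219899 + s(-270)) = √(219899 - 3*(-270)) = √(219899 + 810) = √220709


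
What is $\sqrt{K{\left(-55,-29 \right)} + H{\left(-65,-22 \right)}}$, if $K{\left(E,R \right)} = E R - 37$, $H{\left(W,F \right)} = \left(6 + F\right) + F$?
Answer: $4 \sqrt{95} \approx 38.987$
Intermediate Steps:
$H{\left(W,F \right)} = 6 + 2 F$
$K{\left(E,R \right)} = -37 + E R$
$\sqrt{K{\left(-55,-29 \right)} + H{\left(-65,-22 \right)}} = \sqrt{\left(-37 - -1595\right) + \left(6 + 2 \left(-22\right)\right)} = \sqrt{\left(-37 + 1595\right) + \left(6 - 44\right)} = \sqrt{1558 - 38} = \sqrt{1520} = 4 \sqrt{95}$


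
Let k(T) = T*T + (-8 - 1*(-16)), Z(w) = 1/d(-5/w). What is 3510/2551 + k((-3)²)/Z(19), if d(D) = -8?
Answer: -1812802/2551 ≈ -710.62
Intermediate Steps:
Z(w) = -⅛ (Z(w) = 1/(-8) = -⅛)
k(T) = 8 + T² (k(T) = T² + (-8 + 16) = T² + 8 = 8 + T²)
3510/2551 + k((-3)²)/Z(19) = 3510/2551 + (8 + ((-3)²)²)/(-⅛) = 3510*(1/2551) + (8 + 9²)*(-8) = 3510/2551 + (8 + 81)*(-8) = 3510/2551 + 89*(-8) = 3510/2551 - 712 = -1812802/2551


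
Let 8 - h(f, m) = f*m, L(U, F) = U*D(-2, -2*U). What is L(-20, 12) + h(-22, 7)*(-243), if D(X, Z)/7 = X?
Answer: -39086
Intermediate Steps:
D(X, Z) = 7*X
L(U, F) = -14*U (L(U, F) = U*(7*(-2)) = U*(-14) = -14*U)
h(f, m) = 8 - f*m
L(-20, 12) + h(-22, 7)*(-243) = -14*(-20) + (8 - 1*(-22)*7)*(-243) = 280 + (8 + 154)*(-243) = 280 + 162*(-243) = 280 - 39366 = -39086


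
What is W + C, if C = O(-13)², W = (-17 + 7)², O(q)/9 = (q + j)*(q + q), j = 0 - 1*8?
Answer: 24147496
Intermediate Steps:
j = -8 (j = 0 - 8 = -8)
O(q) = 18*q*(-8 + q) (O(q) = 9*((q - 8)*(q + q)) = 9*((-8 + q)*(2*q)) = 9*(2*q*(-8 + q)) = 18*q*(-8 + q))
W = 100 (W = (-10)² = 100)
C = 24147396 (C = (18*(-13)*(-8 - 13))² = (18*(-13)*(-21))² = 4914² = 24147396)
W + C = 100 + 24147396 = 24147496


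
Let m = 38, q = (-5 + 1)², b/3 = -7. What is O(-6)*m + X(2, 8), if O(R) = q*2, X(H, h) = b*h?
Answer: 1048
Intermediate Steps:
b = -21 (b = 3*(-7) = -21)
q = 16 (q = (-4)² = 16)
X(H, h) = -21*h
O(R) = 32 (O(R) = 16*2 = 32)
O(-6)*m + X(2, 8) = 32*38 - 21*8 = 1216 - 168 = 1048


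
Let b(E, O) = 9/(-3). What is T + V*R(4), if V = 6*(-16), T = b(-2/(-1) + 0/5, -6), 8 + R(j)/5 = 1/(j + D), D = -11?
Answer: 27339/7 ≈ 3905.6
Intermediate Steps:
R(j) = -40 + 5/(-11 + j) (R(j) = -40 + 5/(j - 11) = -40 + 5/(-11 + j))
b(E, O) = -3 (b(E, O) = 9*(-1/3) = -3)
T = -3
V = -96
T + V*R(4) = -3 - 480*(89 - 8*4)/(-11 + 4) = -3 - 480*(89 - 32)/(-7) = -3 - 480*(-1)*57/7 = -3 - 96*(-285/7) = -3 + 27360/7 = 27339/7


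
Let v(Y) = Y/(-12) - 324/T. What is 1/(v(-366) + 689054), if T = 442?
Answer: 442/304575025 ≈ 1.4512e-6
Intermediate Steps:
v(Y) = -162/221 - Y/12 (v(Y) = Y/(-12) - 324/442 = Y*(-1/12) - 324*1/442 = -Y/12 - 162/221 = -162/221 - Y/12)
1/(v(-366) + 689054) = 1/((-162/221 - 1/12*(-366)) + 689054) = 1/((-162/221 + 61/2) + 689054) = 1/(13157/442 + 689054) = 1/(304575025/442) = 442/304575025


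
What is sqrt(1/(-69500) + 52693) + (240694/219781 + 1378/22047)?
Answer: 5609438836/4845511707 + sqrt(2545203631805)/6950 ≈ 230.71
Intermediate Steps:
sqrt(1/(-69500) + 52693) + (240694/219781 + 1378/22047) = sqrt(-1/69500 + 52693) + (240694*(1/219781) + 1378*(1/22047)) = sqrt(3662163499/69500) + (240694/219781 + 1378/22047) = sqrt(2545203631805)/6950 + 5609438836/4845511707 = 5609438836/4845511707 + sqrt(2545203631805)/6950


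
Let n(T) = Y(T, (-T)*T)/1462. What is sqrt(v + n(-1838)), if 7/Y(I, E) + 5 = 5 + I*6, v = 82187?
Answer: 35*sqrt(4360088536003806)/8061468 ≈ 286.68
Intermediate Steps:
Y(I, E) = 7/(6*I) (Y(I, E) = 7/(-5 + (5 + I*6)) = 7/(-5 + (5 + 6*I)) = 7/((6*I)) = 7*(1/(6*I)) = 7/(6*I))
n(T) = 7/(8772*T) (n(T) = (7/(6*T))/1462 = (7/(6*T))*(1/1462) = 7/(8772*T))
sqrt(v + n(-1838)) = sqrt(82187 + (7/8772)/(-1838)) = sqrt(82187 + (7/8772)*(-1/1838)) = sqrt(82187 - 7/16122936) = sqrt(1325095741025/16122936) = 35*sqrt(4360088536003806)/8061468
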